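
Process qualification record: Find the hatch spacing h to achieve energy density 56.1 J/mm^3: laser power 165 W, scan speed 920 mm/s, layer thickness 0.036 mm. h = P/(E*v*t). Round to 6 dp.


h = 165 / (56.1*920*0.036) = 0.088804 mm


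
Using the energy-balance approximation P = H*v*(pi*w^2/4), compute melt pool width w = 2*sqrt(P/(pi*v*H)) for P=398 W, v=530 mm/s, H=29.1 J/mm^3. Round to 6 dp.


w = 2*sqrt(398/(pi*530*29.1)) = 0.181264 mm


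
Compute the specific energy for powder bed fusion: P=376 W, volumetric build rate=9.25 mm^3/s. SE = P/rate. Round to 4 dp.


SE = 376 / 9.25 = 40.6486 J/mm^3


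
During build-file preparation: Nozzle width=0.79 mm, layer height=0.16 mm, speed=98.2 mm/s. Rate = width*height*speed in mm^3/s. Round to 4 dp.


Rate = 0.79 * 0.16 * 98.2 = 12.4125 mm^3/s


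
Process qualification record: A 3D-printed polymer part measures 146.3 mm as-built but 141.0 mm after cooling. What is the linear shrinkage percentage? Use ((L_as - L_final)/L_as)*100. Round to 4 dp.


Shrinkage = ((146.3-141.0)/146.3)*100 = 3.6227 %


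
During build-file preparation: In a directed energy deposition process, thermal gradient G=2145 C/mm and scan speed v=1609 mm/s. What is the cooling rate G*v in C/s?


CR = 2145 * 1609 = 3451305 C/s


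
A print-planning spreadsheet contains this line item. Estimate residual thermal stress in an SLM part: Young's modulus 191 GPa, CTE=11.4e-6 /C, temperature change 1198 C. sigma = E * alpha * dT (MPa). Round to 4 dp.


sigma = 191*1000 * 11.4e-6 * 1198 = 2608.5252 MPa


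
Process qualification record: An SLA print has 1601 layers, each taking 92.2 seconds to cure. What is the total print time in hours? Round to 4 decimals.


t = 1601 * 92.2 / 3600 = 41.0034 hrs


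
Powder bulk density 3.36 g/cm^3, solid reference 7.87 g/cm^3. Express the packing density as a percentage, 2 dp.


Packing = (3.36/7.87)*100 = 42.69 %


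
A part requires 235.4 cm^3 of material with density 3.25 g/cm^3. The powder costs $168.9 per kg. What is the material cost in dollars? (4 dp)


Mass = 235.4*3.25/1000 = 0.76505 kg
Cost = 0.76505 * 168.9 = 129.2169 $


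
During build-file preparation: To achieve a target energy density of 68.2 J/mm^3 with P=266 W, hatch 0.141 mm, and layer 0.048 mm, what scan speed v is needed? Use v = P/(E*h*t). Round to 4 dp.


v = 266 / (68.2*0.141*0.048) = 576.2845 mm/s


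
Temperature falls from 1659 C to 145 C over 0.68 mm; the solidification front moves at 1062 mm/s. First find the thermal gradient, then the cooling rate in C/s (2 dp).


G = (1659-145)/0.68 = 2226.47058824 C/mm
CR = 2226.47058824 * 1062 = 2364511.76 C/s


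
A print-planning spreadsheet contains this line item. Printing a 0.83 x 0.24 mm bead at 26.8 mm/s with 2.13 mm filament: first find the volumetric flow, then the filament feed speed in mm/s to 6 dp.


Q = 0.83 * 0.24 * 26.8 = 5.33856 mm^3/s
A_fil = pi*(2.13/2)^2 = 3.56327293 mm^2
v_feed = 5.33856 / 3.56327293 = 1.498218 mm/s


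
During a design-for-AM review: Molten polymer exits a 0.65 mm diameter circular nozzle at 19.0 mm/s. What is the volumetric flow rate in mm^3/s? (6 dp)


A = pi*(0.65/2)^2 = 0.33183072 mm^2
Q = 0.33183072 * 19.0 = 6.304784 mm^3/s


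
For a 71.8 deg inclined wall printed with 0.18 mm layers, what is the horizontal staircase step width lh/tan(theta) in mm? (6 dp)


step = 0.18 / tan(71.8) = 0.059181 mm


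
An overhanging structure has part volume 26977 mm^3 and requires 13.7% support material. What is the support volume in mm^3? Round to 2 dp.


V_support = 26977 * 0.137 = 3695.85 mm^3


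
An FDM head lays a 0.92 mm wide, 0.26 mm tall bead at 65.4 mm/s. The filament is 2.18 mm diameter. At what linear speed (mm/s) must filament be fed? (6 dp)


Q = 0.92 * 0.26 * 65.4 = 15.64368 mm^3/s
A_fil = pi*(2.18/2)^2 = 3.73252623 mm^2
v_feed = 15.64368 / 3.73252623 = 4.191178 mm/s


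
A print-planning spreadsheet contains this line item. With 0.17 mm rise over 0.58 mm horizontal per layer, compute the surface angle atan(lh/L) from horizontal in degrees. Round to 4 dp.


angle = atan(0.17/0.58) = 16.336 degrees


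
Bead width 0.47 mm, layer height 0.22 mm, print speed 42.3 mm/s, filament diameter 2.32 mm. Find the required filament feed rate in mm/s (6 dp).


Q = 0.47 * 0.22 * 42.3 = 4.37382 mm^3/s
A_fil = pi*(2.32/2)^2 = 4.22732707 mm^2
v_feed = 4.37382 / 4.22732707 = 1.034654 mm/s


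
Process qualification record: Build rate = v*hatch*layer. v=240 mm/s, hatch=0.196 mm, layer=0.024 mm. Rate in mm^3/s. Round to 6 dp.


Rate = 240 * 0.196 * 0.024 = 1.12896 mm^3/s


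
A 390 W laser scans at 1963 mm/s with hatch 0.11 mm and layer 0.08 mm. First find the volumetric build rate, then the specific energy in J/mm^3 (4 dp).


Build rate = 1963 * 0.11 * 0.08 = 17.2744 mm^3/s
SE = 390 / 17.2744 = 22.5768 J/mm^3


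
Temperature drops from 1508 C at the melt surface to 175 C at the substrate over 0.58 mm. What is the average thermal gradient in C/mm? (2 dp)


G = (1508-175)/0.58 = 2298.28 C/mm


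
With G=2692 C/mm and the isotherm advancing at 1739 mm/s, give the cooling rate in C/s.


CR = 2692 * 1739 = 4681388 C/s


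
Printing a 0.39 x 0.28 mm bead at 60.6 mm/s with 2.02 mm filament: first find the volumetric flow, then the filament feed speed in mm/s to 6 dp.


Q = 0.39 * 0.28 * 60.6 = 6.61752 mm^3/s
A_fil = pi*(2.02/2)^2 = 3.20473867 mm^2
v_feed = 6.61752 / 3.20473867 = 2.064917 mm/s


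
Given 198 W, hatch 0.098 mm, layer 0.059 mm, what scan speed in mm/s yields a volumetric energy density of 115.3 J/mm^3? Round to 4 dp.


v = 198 / (115.3*0.098*0.059) = 297.0009 mm/s


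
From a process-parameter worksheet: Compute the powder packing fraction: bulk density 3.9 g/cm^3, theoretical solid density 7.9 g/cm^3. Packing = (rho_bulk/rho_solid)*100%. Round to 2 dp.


Packing = (3.9/7.9)*100 = 49.37 %


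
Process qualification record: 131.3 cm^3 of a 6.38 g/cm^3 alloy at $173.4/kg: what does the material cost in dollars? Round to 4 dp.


Mass = 131.3*6.38/1000 = 0.837694 kg
Cost = 0.837694 * 173.4 = 145.2561 $


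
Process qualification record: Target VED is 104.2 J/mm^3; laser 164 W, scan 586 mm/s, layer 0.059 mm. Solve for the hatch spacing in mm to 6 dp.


h = 164 / (104.2*586*0.059) = 0.045523 mm


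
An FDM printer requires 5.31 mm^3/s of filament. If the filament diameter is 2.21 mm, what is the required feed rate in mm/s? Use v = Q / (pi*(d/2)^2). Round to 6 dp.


A = pi*(2.21/2)^2 = 3.835963
v = 5.31 / 3.835963 = 1.384268 mm/s


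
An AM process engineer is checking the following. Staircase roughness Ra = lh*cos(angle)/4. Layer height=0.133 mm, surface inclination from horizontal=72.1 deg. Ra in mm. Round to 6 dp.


Ra = 0.133 * cos(72.1) / 4 = 0.01022 mm


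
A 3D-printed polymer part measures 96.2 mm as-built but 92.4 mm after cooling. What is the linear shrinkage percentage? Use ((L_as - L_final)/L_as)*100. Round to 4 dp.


Shrinkage = ((96.2-92.4)/96.2)*100 = 3.9501 %


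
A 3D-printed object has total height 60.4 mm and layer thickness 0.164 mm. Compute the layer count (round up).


Layers = ceil(60.4/0.164) = 369


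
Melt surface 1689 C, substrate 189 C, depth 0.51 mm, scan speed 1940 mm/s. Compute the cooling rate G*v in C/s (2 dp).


G = (1689-189)/0.51 = 2941.17647059 C/mm
CR = 2941.17647059 * 1940 = 5705882.35 C/s


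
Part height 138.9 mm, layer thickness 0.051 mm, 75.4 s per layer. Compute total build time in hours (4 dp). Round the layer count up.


Layers = ceil(138.9/0.051) = 2724
t = 2724 * 75.4 / 3600 = 57.0527 hrs


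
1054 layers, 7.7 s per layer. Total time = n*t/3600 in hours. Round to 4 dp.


t = 1054 * 7.7 / 3600 = 2.2544 hrs


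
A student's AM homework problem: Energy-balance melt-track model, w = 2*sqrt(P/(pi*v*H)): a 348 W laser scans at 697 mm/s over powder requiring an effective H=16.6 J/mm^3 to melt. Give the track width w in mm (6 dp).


w = 2*sqrt(348/(pi*697*16.6)) = 0.195693 mm


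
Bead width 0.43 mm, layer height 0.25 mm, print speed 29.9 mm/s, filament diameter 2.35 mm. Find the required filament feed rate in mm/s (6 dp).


Q = 0.43 * 0.25 * 29.9 = 3.21425 mm^3/s
A_fil = pi*(2.35/2)^2 = 4.33736136 mm^2
v_feed = 3.21425 / 4.33736136 = 0.741061 mm/s


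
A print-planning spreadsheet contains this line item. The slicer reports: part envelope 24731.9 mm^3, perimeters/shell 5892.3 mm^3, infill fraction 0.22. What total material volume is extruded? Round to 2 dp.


V_infill = (24731.9 - 5892.3) * 0.22 = 4144.71
V_total = 5892.3 + 4144.71 = 10037.01 mm^3


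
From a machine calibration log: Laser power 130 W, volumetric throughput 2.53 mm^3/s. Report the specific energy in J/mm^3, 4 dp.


SE = 130 / 2.53 = 51.3834 J/mm^3


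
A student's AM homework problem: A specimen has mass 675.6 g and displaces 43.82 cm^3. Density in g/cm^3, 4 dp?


rho = 675.6 / 43.82 = 15.4176 g/cm^3


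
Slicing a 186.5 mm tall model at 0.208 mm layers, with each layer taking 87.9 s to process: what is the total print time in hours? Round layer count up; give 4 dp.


Layers = ceil(186.5/0.208) = 897
t = 897 * 87.9 / 3600 = 21.9018 hrs


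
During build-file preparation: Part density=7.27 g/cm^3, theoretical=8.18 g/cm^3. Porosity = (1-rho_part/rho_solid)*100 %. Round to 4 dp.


Porosity = (1-7.27/8.18)*100 = 11.1247 %


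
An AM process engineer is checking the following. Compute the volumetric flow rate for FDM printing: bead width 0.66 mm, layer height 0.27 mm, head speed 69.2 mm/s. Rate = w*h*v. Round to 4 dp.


Rate = 0.66 * 0.27 * 69.2 = 12.3314 mm^3/s


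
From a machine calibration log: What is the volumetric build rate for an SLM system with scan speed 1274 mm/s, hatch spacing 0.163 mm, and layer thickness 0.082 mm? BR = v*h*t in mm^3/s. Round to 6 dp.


Rate = 1274 * 0.163 * 0.082 = 17.028284 mm^3/s


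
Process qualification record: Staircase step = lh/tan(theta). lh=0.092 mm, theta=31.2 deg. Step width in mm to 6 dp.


step = 0.092 / tan(31.2) = 0.15191 mm


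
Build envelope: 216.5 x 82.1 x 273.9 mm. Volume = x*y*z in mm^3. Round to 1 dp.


V = 216.5 * 82.1 * 273.9 = 4868476.6 mm^3


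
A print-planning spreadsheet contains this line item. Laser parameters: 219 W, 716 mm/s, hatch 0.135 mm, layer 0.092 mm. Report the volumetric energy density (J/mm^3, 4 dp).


E = 219 / (716*0.135*0.092) = 24.6269 J/mm^3


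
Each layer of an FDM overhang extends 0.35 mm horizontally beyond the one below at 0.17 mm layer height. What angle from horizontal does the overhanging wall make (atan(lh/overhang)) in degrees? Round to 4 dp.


angle = atan(0.17/0.35) = 25.9065 degrees


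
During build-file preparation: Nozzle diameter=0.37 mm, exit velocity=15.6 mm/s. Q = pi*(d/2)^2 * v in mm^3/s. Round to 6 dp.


A = pi*(0.37/2)^2 = 0.10752101 mm^2
Q = 0.10752101 * 15.6 = 1.677328 mm^3/s


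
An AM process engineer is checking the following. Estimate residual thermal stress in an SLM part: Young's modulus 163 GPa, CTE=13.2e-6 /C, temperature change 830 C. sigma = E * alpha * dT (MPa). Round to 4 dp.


sigma = 163*1000 * 13.2e-6 * 830 = 1785.828 MPa


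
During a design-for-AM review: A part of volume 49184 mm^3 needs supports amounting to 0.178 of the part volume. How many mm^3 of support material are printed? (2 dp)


V_support = 49184 * 0.178 = 8754.75 mm^3


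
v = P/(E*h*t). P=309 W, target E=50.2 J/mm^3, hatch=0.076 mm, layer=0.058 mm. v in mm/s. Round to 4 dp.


v = 309 / (50.2*0.076*0.058) = 1396.4107 mm/s


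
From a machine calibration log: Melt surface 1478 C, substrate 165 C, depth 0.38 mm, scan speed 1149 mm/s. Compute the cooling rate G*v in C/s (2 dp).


G = (1478-165)/0.38 = 3455.26315789 C/mm
CR = 3455.26315789 * 1149 = 3970097.37 C/s


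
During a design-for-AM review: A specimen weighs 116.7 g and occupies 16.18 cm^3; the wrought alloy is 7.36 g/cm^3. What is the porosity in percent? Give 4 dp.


rho_part = 116.7 / 16.18 = 7.21260816 g/cm^3
Porosity = (1 - 7.21260816/7.36)*100 = 2.0026 %


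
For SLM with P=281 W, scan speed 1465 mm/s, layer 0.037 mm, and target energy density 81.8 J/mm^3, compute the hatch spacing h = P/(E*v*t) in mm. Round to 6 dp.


h = 281 / (81.8*1465*0.037) = 0.063374 mm


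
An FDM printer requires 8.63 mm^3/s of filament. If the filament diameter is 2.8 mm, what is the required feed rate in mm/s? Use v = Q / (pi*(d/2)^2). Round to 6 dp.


A = pi*(2.8/2)^2 = 6.157522
v = 8.63 / 6.157522 = 1.401538 mm/s


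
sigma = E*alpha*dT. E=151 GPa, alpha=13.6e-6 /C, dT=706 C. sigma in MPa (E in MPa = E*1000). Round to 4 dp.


sigma = 151*1000 * 13.6e-6 * 706 = 1449.8416 MPa


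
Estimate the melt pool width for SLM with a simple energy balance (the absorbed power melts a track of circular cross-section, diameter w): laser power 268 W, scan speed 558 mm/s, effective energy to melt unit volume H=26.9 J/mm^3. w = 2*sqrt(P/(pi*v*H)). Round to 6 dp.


w = 2*sqrt(268/(pi*558*26.9)) = 0.150775 mm


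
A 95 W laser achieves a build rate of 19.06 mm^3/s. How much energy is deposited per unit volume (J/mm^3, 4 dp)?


SE = 95 / 19.06 = 4.9843 J/mm^3


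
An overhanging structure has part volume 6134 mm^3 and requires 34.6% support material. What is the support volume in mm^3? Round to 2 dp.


V_support = 6134 * 0.346 = 2122.36 mm^3


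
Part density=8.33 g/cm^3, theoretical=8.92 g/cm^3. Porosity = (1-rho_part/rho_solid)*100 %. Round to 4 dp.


Porosity = (1-8.33/8.92)*100 = 6.6143 %


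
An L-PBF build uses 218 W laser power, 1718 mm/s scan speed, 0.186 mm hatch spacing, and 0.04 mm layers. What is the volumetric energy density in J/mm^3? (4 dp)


E = 218 / (1718*0.186*0.04) = 17.0553 J/mm^3


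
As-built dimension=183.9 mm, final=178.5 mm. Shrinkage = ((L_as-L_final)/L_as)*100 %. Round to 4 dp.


Shrinkage = ((183.9-178.5)/183.9)*100 = 2.9364 %


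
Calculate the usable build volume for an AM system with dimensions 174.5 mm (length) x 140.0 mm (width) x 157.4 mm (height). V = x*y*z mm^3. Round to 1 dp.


V = 174.5 * 140.0 * 157.4 = 3845282.0 mm^3


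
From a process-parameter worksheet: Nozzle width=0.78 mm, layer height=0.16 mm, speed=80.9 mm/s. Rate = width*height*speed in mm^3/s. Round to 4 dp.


Rate = 0.78 * 0.16 * 80.9 = 10.0963 mm^3/s


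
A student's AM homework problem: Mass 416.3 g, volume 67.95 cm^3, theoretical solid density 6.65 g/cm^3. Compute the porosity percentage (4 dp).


rho_part = 416.3 / 67.95 = 6.12656365 g/cm^3
Porosity = (1 - 6.12656365/6.65)*100 = 7.8712 %


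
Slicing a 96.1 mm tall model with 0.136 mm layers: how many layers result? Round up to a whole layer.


Layers = ceil(96.1/0.136) = 707


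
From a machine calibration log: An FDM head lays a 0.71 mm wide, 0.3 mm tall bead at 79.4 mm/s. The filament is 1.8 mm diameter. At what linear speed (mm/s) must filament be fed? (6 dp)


Q = 0.71 * 0.3 * 79.4 = 16.9122 mm^3/s
A_fil = pi*(1.8/2)^2 = 2.54469005 mm^2
v_feed = 16.9122 / 2.54469005 = 6.646075 mm/s


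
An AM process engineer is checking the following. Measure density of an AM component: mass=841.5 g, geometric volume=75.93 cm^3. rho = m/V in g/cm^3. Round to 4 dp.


rho = 841.5 / 75.93 = 11.0826 g/cm^3


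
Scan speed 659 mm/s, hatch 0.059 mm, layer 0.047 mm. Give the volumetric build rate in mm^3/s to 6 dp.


Rate = 659 * 0.059 * 0.047 = 1.827407 mm^3/s


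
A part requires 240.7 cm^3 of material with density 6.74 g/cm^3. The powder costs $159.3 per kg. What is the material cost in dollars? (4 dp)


Mass = 240.7*6.74/1000 = 1.622318 kg
Cost = 1.622318 * 159.3 = 258.4353 $


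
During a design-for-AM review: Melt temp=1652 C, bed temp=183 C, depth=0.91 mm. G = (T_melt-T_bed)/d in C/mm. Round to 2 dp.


G = (1652-183)/0.91 = 1614.29 C/mm


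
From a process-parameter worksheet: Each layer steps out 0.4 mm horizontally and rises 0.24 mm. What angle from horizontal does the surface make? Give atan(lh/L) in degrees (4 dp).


angle = atan(0.24/0.4) = 30.9638 degrees


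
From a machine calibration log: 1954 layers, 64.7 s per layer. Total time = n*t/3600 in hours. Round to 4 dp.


t = 1954 * 64.7 / 3600 = 35.1177 hrs


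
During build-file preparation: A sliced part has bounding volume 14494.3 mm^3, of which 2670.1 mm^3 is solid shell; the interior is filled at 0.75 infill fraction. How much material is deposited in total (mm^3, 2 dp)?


V_infill = (14494.3 - 2670.1) * 0.75 = 8868.15
V_total = 2670.1 + 8868.15 = 11538.25 mm^3


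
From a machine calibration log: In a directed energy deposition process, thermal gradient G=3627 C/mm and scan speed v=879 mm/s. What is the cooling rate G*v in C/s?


CR = 3627 * 879 = 3188133 C/s


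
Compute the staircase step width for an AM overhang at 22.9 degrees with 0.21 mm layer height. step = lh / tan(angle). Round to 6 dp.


step = 0.21 / tan(22.9) = 0.49714 mm


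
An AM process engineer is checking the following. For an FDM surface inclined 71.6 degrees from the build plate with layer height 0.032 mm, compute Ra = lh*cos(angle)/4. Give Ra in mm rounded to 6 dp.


Ra = 0.032 * cos(71.6) / 4 = 0.002525 mm


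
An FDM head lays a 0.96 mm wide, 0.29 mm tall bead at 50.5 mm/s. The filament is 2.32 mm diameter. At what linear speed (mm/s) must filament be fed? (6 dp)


Q = 0.96 * 0.29 * 50.5 = 14.0592 mm^3/s
A_fil = pi*(2.32/2)^2 = 4.22732707 mm^2
v_feed = 14.0592 / 4.22732707 = 3.32579 mm/s


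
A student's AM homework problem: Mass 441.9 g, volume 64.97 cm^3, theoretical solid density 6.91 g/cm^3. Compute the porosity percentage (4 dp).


rho_part = 441.9 / 64.97 = 6.80160074 g/cm^3
Porosity = (1 - 6.80160074/6.91)*100 = 1.5687 %


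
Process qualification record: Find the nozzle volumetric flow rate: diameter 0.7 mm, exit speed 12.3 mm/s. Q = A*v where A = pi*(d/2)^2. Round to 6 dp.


A = pi*(0.7/2)^2 = 0.3848451 mm^2
Q = 0.3848451 * 12.3 = 4.733595 mm^3/s


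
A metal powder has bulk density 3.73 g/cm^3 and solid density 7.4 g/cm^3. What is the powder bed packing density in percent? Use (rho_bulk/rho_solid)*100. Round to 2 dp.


Packing = (3.73/7.4)*100 = 50.41 %


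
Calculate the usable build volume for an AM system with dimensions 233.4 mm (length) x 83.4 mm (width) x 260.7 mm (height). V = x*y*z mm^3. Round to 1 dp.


V = 233.4 * 83.4 * 260.7 = 5074671.5 mm^3


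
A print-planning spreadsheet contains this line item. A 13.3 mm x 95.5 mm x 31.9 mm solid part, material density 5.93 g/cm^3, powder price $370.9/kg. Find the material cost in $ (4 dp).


V = 13.3 * 95.5 * 31.9 = 40517.785 mm^3 = 40.517785 cm^3
Mass = 40.517785 * 5.93 / 1000 = 0.24027047 kg
Cost = 0.24027047 * 370.9 = 89.1163 $


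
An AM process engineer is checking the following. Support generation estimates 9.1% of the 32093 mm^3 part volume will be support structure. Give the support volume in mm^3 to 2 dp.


V_support = 32093 * 0.091 = 2920.46 mm^3


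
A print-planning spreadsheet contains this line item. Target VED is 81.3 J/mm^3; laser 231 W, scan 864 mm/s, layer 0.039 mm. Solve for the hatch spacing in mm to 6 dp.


h = 231 / (81.3*864*0.039) = 0.084322 mm


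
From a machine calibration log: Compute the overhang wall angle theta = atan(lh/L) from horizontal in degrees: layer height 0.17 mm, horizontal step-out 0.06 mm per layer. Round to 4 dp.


angle = atan(0.17/0.06) = 70.56 degrees


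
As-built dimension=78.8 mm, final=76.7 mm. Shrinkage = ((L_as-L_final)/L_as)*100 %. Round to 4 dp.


Shrinkage = ((78.8-76.7)/78.8)*100 = 2.665 %


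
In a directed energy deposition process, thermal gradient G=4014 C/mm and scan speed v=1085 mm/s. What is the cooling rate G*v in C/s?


CR = 4014 * 1085 = 4355190 C/s


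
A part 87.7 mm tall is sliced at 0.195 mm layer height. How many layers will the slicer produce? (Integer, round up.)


Layers = ceil(87.7/0.195) = 450


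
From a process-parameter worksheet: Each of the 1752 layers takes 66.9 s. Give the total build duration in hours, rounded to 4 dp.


t = 1752 * 66.9 / 3600 = 32.558 hrs


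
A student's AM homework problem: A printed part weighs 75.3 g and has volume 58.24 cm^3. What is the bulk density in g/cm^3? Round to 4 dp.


rho = 75.3 / 58.24 = 1.2929 g/cm^3


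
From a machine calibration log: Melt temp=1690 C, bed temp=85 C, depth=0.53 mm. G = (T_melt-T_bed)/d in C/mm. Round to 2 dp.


G = (1690-85)/0.53 = 3028.3 C/mm


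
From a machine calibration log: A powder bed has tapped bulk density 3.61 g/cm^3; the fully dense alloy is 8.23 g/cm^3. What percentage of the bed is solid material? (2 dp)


Packing = (3.61/8.23)*100 = 43.86 %


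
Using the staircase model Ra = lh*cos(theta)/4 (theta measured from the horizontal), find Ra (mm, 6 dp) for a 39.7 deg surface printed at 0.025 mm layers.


Ra = 0.025 * cos(39.7) / 4 = 0.004809 mm


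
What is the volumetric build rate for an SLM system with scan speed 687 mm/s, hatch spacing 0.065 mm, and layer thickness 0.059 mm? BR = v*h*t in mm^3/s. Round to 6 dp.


Rate = 687 * 0.065 * 0.059 = 2.634645 mm^3/s


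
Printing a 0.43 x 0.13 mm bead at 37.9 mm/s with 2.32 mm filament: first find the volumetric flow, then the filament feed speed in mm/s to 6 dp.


Q = 0.43 * 0.13 * 37.9 = 2.11861 mm^3/s
A_fil = pi*(2.32/2)^2 = 4.22732707 mm^2
v_feed = 2.11861 / 4.22732707 = 0.50117 mm/s


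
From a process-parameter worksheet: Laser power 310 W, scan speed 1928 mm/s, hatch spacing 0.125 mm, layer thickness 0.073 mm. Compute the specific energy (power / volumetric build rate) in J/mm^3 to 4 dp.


Build rate = 1928 * 0.125 * 0.073 = 17.593 mm^3/s
SE = 310 / 17.593 = 17.6206 J/mm^3


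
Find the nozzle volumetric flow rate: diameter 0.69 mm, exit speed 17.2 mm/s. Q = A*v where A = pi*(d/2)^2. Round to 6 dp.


A = pi*(0.69/2)^2 = 0.37392807 mm^2
Q = 0.37392807 * 17.2 = 6.431563 mm^3/s


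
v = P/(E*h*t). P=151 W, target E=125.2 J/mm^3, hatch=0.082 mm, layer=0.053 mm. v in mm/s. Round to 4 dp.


v = 151 / (125.2*0.082*0.053) = 277.5127 mm/s


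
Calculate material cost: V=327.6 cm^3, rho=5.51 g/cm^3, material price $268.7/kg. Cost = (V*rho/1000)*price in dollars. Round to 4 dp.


Mass = 327.6*5.51/1000 = 1.805076 kg
Cost = 1.805076 * 268.7 = 485.0239 $


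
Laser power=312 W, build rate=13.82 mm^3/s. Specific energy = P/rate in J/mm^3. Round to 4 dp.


SE = 312 / 13.82 = 22.576 J/mm^3


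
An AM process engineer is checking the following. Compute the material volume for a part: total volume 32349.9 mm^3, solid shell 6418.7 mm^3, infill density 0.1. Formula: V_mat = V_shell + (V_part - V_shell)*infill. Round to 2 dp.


V_infill = (32349.9 - 6418.7) * 0.1 = 2593.12
V_total = 6418.7 + 2593.12 = 9011.82 mm^3


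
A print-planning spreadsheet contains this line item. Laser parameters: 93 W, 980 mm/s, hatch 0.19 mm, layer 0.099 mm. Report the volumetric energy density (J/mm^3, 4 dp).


E = 93 / (980*0.19*0.099) = 5.0451 J/mm^3


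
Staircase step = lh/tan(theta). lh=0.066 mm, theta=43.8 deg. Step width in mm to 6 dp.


step = 0.066 / tan(43.8) = 0.068824 mm


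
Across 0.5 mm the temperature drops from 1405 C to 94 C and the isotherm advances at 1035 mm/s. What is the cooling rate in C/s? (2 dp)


G = (1405-94)/0.5 = 2622.0 C/mm
CR = 2622.0 * 1035 = 2713770.0 C/s


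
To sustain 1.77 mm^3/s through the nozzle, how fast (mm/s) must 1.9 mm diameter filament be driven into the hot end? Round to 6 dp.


A = pi*(1.9/2)^2 = 2.835287
v = 1.77 / 2.835287 = 0.624275 mm/s


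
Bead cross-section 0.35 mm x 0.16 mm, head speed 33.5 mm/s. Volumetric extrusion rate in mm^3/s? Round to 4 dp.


Rate = 0.35 * 0.16 * 33.5 = 1.876 mm^3/s


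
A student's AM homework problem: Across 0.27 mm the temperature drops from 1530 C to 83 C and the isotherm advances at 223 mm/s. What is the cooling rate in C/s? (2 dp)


G = (1530-83)/0.27 = 5359.25925926 C/mm
CR = 5359.25925926 * 223 = 1195114.81 C/s


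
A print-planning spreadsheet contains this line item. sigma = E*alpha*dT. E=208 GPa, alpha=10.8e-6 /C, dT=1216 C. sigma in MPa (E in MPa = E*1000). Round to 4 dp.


sigma = 208*1000 * 10.8e-6 * 1216 = 2731.6224 MPa


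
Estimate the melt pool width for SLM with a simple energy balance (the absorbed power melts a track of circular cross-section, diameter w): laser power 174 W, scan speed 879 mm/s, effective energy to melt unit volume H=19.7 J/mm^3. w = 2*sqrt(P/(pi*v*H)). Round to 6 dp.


w = 2*sqrt(174/(pi*879*19.7)) = 0.11311 mm


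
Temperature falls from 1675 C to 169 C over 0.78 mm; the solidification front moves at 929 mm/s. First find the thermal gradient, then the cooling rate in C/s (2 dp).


G = (1675-169)/0.78 = 1930.76923077 C/mm
CR = 1930.76923077 * 929 = 1793684.62 C/s


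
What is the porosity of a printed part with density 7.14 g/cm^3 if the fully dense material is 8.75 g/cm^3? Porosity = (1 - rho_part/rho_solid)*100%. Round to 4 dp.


Porosity = (1-7.14/8.75)*100 = 18.4 %


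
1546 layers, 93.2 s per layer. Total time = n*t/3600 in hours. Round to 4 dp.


t = 1546 * 93.2 / 3600 = 40.0242 hrs


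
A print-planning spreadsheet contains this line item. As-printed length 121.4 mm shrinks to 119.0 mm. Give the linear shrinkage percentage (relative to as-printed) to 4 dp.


Shrinkage = ((121.4-119.0)/121.4)*100 = 1.9769 %


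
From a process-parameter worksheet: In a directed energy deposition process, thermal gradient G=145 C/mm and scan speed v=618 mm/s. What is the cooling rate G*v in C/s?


CR = 145 * 618 = 89610 C/s


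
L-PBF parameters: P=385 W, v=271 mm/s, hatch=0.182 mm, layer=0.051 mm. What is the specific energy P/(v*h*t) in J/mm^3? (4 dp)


Build rate = 271 * 0.182 * 0.051 = 2.515422 mm^3/s
SE = 385 / 2.515422 = 153.0558 J/mm^3


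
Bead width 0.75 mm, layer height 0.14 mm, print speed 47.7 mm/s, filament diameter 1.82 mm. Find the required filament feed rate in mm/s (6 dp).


Q = 0.75 * 0.14 * 47.7 = 5.0085 mm^3/s
A_fil = pi*(1.82/2)^2 = 2.60155288 mm^2
v_feed = 5.0085 / 2.60155288 = 1.925196 mm/s


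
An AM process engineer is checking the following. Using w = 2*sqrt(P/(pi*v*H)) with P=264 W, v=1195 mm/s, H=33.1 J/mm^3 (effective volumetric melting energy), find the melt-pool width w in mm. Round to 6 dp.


w = 2*sqrt(264/(pi*1195*33.1)) = 0.092185 mm


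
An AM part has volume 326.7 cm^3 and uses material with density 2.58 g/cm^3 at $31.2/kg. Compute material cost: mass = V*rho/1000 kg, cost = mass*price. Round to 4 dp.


Mass = 326.7*2.58/1000 = 0.842886 kg
Cost = 0.842886 * 31.2 = 26.298 $


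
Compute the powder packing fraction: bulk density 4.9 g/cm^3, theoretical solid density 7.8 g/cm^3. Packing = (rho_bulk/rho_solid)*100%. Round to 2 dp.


Packing = (4.9/7.8)*100 = 62.82 %


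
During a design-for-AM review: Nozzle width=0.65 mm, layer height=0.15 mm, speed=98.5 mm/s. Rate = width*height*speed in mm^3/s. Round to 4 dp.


Rate = 0.65 * 0.15 * 98.5 = 9.6038 mm^3/s


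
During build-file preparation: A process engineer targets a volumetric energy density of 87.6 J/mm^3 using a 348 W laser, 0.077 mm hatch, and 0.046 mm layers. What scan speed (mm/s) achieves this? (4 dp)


v = 348 / (87.6*0.077*0.046) = 1121.5705 mm/s


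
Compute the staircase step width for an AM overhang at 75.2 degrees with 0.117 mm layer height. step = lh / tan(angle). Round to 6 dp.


step = 0.117 / tan(75.2) = 0.030913 mm


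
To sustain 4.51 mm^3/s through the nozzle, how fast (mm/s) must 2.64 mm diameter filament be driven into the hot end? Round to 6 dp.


A = pi*(2.64/2)^2 = 5.473911
v = 4.51 / 5.473911 = 0.823908 mm/s


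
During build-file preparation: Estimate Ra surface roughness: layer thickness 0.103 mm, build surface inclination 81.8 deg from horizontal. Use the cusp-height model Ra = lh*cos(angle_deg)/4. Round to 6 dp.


Ra = 0.103 * cos(81.8) / 4 = 0.003673 mm


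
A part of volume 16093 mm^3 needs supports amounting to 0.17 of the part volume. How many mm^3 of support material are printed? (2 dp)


V_support = 16093 * 0.17 = 2735.81 mm^3


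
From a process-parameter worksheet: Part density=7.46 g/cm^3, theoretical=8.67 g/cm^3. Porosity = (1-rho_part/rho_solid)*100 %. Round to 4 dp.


Porosity = (1-7.46/8.67)*100 = 13.9562 %


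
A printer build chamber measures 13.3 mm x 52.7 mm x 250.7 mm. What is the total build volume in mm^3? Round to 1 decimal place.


V = 13.3 * 52.7 * 250.7 = 175718.1 mm^3


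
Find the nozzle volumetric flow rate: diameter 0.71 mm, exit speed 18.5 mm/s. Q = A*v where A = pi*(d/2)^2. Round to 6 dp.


A = pi*(0.71/2)^2 = 0.39591921 mm^2
Q = 0.39591921 * 18.5 = 7.324505 mm^3/s


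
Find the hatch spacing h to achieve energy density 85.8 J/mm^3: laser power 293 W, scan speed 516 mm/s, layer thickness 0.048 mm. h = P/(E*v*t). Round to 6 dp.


h = 293 / (85.8*516*0.048) = 0.137876 mm


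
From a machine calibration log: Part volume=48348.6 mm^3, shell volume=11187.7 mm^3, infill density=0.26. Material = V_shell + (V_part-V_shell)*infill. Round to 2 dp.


V_infill = (48348.6 - 11187.7) * 0.26 = 9661.83
V_total = 11187.7 + 9661.83 = 20849.53 mm^3


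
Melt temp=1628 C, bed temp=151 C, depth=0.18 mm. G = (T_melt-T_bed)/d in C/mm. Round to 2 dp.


G = (1628-151)/0.18 = 8205.56 C/mm


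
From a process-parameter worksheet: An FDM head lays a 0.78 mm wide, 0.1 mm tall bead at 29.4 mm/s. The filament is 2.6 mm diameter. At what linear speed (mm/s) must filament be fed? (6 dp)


Q = 0.78 * 0.1 * 29.4 = 2.2932 mm^3/s
A_fil = pi*(2.6/2)^2 = 5.30929158 mm^2
v_feed = 2.2932 / 5.30929158 = 0.431922 mm/s


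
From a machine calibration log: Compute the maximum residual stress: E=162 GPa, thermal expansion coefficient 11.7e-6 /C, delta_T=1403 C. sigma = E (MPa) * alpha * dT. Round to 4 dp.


sigma = 162*1000 * 11.7e-6 * 1403 = 2659.2462 MPa


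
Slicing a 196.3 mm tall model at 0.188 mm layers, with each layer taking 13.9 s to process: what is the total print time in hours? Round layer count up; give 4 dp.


Layers = ceil(196.3/0.188) = 1045
t = 1045 * 13.9 / 3600 = 4.0349 hrs


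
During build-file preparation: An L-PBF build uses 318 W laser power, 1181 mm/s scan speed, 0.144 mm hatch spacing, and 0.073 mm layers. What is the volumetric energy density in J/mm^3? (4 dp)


E = 318 / (1181*0.144*0.073) = 25.6149 J/mm^3


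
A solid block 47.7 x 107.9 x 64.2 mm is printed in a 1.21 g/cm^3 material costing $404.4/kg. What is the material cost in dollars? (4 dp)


V = 47.7 * 107.9 * 64.2 = 330426.486 mm^3 = 330.426486 cm^3
Mass = 330.426486 * 1.21 / 1000 = 0.39981605 kg
Cost = 0.39981605 * 404.4 = 161.6856 $


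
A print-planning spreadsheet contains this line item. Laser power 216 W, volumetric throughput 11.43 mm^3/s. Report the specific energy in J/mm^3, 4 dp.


SE = 216 / 11.43 = 18.8976 J/mm^3


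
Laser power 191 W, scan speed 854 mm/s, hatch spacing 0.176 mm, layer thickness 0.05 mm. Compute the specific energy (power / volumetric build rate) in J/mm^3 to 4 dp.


Build rate = 854 * 0.176 * 0.05 = 7.5152 mm^3/s
SE = 191 / 7.5152 = 25.4152 J/mm^3


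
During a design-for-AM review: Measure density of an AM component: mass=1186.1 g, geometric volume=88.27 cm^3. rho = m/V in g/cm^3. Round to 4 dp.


rho = 1186.1 / 88.27 = 13.4372 g/cm^3


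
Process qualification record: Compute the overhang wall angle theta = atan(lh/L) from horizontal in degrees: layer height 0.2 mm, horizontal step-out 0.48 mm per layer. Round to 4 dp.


angle = atan(0.2/0.48) = 22.6199 degrees


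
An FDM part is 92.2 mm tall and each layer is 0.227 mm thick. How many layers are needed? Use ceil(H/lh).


Layers = ceil(92.2/0.227) = 407


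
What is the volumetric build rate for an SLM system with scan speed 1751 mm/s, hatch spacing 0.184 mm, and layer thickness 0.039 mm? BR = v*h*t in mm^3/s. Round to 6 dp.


Rate = 1751 * 0.184 * 0.039 = 12.565176 mm^3/s


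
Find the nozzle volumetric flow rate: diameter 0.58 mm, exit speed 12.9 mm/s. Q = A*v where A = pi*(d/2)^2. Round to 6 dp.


A = pi*(0.58/2)^2 = 0.26420794 mm^2
Q = 0.26420794 * 12.9 = 3.408282 mm^3/s


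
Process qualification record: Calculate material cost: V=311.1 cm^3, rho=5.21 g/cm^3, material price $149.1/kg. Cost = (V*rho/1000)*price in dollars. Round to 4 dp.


Mass = 311.1*5.21/1000 = 1.620831 kg
Cost = 1.620831 * 149.1 = 241.6659 $


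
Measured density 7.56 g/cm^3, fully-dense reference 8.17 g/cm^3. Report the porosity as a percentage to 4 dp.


Porosity = (1-7.56/8.17)*100 = 7.4663 %


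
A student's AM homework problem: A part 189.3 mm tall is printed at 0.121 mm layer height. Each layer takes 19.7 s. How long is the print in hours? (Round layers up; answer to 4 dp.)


Layers = ceil(189.3/0.121) = 1565
t = 1565 * 19.7 / 3600 = 8.564 hrs


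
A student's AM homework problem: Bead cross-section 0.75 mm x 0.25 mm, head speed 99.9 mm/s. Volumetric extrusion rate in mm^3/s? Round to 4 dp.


Rate = 0.75 * 0.25 * 99.9 = 18.7313 mm^3/s


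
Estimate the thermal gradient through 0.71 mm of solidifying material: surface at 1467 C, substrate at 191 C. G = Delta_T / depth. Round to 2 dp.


G = (1467-191)/0.71 = 1797.18 C/mm


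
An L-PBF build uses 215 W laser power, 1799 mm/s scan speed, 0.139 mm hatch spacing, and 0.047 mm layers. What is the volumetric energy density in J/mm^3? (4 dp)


E = 215 / (1799*0.139*0.047) = 18.2934 J/mm^3


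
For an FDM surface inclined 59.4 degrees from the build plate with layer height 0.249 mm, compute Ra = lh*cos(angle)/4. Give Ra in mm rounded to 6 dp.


Ra = 0.249 * cos(59.4) / 4 = 0.031688 mm


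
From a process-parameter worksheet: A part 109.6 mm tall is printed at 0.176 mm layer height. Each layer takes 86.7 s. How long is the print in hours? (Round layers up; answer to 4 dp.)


Layers = ceil(109.6/0.176) = 623
t = 623 * 86.7 / 3600 = 15.0039 hrs


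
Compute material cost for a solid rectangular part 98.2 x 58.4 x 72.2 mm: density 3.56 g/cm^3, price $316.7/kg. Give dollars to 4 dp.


V = 98.2 * 58.4 * 72.2 = 414058.336 mm^3 = 414.058336 cm^3
Mass = 414.058336 * 3.56 / 1000 = 1.47404768 kg
Cost = 1.47404768 * 316.7 = 466.8309 $


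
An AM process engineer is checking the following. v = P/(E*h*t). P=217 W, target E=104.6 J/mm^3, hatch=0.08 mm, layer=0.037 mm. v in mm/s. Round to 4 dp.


v = 217 / (104.6*0.08*0.037) = 700.8682 mm/s


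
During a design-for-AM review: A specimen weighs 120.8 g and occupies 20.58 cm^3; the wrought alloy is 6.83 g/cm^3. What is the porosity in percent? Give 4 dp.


rho_part = 120.8 / 20.58 = 5.86977648 g/cm^3
Porosity = (1 - 5.86977648/6.83)*100 = 14.0589 %


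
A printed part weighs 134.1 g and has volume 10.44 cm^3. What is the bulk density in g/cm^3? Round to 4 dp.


rho = 134.1 / 10.44 = 12.8448 g/cm^3


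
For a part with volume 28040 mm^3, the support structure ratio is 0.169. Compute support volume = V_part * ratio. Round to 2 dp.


V_support = 28040 * 0.169 = 4738.76 mm^3


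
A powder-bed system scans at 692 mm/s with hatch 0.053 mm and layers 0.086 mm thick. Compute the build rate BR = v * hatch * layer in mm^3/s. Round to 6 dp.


Rate = 692 * 0.053 * 0.086 = 3.154136 mm^3/s


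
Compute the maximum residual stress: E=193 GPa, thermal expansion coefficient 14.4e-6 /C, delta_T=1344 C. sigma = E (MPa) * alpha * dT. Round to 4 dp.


sigma = 193*1000 * 14.4e-6 * 1344 = 3735.2448 MPa


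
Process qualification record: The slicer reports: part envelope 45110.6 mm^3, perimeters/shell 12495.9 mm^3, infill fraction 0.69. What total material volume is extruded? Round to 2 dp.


V_infill = (45110.6 - 12495.9) * 0.69 = 22504.14
V_total = 12495.9 + 22504.14 = 35000.04 mm^3


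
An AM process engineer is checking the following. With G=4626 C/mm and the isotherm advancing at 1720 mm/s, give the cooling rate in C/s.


CR = 4626 * 1720 = 7956720 C/s


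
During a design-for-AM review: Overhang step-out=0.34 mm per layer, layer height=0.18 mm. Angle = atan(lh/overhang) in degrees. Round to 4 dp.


angle = atan(0.18/0.34) = 27.8973 degrees


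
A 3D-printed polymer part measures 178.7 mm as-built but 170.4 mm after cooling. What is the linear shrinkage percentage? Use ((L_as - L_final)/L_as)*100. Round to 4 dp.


Shrinkage = ((178.7-170.4)/178.7)*100 = 4.6447 %


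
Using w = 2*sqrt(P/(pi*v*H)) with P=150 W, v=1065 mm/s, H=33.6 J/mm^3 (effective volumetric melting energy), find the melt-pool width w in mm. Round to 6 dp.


w = 2*sqrt(150/(pi*1065*33.6)) = 0.073056 mm


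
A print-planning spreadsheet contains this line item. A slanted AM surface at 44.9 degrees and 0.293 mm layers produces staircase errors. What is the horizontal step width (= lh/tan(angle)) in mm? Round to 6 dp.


step = 0.293 / tan(44.9) = 0.294025 mm


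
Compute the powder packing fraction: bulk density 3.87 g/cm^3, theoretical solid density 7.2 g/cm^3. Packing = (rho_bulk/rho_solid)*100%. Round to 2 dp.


Packing = (3.87/7.2)*100 = 53.75 %


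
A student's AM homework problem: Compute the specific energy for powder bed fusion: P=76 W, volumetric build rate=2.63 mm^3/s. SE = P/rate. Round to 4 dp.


SE = 76 / 2.63 = 28.8973 J/mm^3


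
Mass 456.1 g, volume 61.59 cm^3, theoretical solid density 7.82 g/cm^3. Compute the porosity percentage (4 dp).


rho_part = 456.1 / 61.59 = 7.40542296 g/cm^3
Porosity = (1 - 7.40542296/7.82)*100 = 5.3015 %


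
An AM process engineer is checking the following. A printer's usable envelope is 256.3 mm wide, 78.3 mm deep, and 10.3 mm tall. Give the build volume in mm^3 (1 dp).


V = 256.3 * 78.3 * 10.3 = 206703.4 mm^3


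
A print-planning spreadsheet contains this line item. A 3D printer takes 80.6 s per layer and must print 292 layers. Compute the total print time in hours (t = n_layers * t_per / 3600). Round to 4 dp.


t = 292 * 80.6 / 3600 = 6.5376 hrs


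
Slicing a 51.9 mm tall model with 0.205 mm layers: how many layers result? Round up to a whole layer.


Layers = ceil(51.9/0.205) = 254


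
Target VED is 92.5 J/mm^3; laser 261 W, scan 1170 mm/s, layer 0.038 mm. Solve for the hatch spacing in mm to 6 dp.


h = 261 / (92.5*1170*0.038) = 0.063464 mm


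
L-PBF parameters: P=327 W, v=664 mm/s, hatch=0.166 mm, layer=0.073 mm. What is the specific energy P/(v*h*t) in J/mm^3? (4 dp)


Build rate = 664 * 0.166 * 0.073 = 8.046352 mm^3/s
SE = 327 / 8.046352 = 40.6395 J/mm^3


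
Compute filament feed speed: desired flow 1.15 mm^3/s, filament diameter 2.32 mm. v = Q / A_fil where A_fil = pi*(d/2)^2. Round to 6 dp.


A = pi*(2.32/2)^2 = 4.227327
v = 1.15 / 4.227327 = 0.27204 mm/s


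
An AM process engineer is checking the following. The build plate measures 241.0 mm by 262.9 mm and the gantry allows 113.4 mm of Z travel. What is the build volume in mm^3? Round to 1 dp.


V = 241.0 * 262.9 * 113.4 = 7184899.3 mm^3


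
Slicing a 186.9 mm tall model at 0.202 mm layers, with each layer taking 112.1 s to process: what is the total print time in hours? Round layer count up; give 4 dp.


Layers = ceil(186.9/0.202) = 926
t = 926 * 112.1 / 3600 = 28.8346 hrs


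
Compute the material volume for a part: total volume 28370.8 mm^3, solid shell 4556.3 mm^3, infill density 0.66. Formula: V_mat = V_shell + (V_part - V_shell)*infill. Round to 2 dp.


V_infill = (28370.8 - 4556.3) * 0.66 = 15717.57
V_total = 4556.3 + 15717.57 = 20273.87 mm^3


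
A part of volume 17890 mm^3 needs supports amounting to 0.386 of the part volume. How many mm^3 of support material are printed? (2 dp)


V_support = 17890 * 0.386 = 6905.54 mm^3
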